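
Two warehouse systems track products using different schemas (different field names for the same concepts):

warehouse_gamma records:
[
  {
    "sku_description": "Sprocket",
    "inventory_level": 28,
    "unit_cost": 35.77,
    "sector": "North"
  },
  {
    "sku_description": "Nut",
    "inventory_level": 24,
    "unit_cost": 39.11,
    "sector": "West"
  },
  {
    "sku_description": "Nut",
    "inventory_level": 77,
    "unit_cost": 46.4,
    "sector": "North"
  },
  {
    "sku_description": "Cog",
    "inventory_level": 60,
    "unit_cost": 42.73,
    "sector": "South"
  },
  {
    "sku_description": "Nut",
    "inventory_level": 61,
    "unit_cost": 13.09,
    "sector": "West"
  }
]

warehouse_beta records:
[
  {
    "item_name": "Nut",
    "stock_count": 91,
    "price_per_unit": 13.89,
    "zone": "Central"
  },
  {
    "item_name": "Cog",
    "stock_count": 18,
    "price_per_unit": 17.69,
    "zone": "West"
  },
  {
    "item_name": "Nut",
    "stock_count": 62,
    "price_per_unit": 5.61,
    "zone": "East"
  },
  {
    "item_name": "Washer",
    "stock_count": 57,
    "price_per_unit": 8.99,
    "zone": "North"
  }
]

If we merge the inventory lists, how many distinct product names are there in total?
4

Schema mapping: "sku_description" (warehouse_gamma) = "item_name" (warehouse_beta) = product name

Products in warehouse_gamma: ['Cog', 'Nut', 'Sprocket']
Products in warehouse_beta: ['Cog', 'Nut', 'Washer']

Union (unique products): ['Cog', 'Nut', 'Sprocket', 'Washer']
Count: 4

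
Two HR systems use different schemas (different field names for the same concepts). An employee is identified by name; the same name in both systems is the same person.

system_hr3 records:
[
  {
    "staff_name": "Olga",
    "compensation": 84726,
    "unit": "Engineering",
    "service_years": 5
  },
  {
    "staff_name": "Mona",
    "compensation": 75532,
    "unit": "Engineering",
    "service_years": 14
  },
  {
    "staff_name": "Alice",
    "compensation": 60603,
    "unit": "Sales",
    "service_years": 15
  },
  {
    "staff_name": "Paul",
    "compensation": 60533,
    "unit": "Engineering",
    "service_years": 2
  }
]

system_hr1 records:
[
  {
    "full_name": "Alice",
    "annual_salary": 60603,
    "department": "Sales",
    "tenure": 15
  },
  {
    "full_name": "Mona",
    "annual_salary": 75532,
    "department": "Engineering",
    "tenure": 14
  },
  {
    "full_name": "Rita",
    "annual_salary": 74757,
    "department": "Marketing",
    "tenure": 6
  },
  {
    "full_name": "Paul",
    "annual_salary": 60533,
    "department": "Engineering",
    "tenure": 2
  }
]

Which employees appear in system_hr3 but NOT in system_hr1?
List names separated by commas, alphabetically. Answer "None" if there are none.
Olga

Schema mapping: "staff_name" (system_hr3) = "full_name" (system_hr1) = employee name

Names in system_hr3: ['Alice', 'Mona', 'Olga', 'Paul']
Names in system_hr1: ['Alice', 'Mona', 'Paul', 'Rita']

In system_hr3 but not system_hr1: ['Olga']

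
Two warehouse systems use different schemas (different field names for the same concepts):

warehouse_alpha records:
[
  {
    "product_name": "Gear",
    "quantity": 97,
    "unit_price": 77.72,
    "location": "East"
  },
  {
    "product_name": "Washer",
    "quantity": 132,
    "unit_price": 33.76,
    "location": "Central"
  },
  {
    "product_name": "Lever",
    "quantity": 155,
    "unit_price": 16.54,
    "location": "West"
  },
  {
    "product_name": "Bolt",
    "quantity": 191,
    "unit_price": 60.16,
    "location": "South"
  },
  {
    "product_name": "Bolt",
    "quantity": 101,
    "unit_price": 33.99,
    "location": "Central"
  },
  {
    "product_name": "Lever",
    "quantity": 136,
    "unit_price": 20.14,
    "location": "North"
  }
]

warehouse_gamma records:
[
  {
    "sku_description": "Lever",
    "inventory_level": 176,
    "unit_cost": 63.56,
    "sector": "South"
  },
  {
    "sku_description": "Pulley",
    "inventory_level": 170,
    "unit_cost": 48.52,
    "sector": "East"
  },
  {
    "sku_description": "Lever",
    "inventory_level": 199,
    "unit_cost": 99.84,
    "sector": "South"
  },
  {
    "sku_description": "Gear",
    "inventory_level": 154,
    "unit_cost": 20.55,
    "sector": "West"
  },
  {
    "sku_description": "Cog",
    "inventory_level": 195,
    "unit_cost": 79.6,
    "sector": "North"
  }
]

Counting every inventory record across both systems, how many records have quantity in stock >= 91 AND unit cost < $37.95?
5

Schema mappings:
- "quantity" (warehouse_alpha) = "inventory_level" (warehouse_gamma) = quantity
- "unit_price" (warehouse_alpha) = "unit_cost" (warehouse_gamma) = unit cost

Records meeting both conditions in warehouse_alpha: 4
Records meeting both conditions in warehouse_gamma: 1

Total: 4 + 1 = 5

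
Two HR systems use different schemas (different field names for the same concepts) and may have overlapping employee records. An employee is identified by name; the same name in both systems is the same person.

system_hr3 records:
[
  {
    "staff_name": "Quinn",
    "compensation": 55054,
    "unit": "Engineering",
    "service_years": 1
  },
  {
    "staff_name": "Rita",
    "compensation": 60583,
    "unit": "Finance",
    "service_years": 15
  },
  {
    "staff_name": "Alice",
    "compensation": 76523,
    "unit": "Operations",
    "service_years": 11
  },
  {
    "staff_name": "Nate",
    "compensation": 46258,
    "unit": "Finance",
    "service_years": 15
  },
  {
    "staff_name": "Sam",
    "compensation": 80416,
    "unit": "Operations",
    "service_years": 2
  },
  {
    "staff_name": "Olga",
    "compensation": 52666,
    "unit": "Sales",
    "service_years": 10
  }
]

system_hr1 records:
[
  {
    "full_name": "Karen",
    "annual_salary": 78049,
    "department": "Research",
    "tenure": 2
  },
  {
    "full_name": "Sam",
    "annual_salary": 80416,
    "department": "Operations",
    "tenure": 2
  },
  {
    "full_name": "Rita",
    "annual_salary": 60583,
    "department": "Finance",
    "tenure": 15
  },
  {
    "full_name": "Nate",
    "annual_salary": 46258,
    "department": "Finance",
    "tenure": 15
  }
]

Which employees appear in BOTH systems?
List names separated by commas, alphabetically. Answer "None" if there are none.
Nate, Rita, Sam

Schema mapping: "staff_name" (system_hr3) = "full_name" (system_hr1) = employee name

Names in system_hr3: ['Alice', 'Nate', 'Olga', 'Quinn', 'Rita', 'Sam']
Names in system_hr1: ['Karen', 'Nate', 'Rita', 'Sam']

Intersection: ['Nate', 'Rita', 'Sam']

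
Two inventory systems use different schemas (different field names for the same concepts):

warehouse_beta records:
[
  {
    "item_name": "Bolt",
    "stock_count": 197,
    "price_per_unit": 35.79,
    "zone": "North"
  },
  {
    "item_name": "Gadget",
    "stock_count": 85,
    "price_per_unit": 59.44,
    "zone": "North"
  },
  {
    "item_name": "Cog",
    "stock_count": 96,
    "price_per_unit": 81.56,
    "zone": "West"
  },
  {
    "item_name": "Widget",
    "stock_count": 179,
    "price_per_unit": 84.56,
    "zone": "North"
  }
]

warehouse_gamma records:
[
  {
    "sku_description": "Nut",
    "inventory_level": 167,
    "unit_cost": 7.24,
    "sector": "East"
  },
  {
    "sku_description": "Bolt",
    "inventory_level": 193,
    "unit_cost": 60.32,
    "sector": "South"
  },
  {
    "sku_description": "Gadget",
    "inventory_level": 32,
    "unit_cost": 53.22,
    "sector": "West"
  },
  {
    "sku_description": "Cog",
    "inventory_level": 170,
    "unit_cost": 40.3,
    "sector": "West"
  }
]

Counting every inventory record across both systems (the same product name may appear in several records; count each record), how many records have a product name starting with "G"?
2

Schema mapping: "item_name" (warehouse_beta) = "sku_description" (warehouse_gamma) = product name

Records with product name starting with "G" in warehouse_beta: 1
Records with product name starting with "G" in warehouse_gamma: 1

Total: 1 + 1 = 2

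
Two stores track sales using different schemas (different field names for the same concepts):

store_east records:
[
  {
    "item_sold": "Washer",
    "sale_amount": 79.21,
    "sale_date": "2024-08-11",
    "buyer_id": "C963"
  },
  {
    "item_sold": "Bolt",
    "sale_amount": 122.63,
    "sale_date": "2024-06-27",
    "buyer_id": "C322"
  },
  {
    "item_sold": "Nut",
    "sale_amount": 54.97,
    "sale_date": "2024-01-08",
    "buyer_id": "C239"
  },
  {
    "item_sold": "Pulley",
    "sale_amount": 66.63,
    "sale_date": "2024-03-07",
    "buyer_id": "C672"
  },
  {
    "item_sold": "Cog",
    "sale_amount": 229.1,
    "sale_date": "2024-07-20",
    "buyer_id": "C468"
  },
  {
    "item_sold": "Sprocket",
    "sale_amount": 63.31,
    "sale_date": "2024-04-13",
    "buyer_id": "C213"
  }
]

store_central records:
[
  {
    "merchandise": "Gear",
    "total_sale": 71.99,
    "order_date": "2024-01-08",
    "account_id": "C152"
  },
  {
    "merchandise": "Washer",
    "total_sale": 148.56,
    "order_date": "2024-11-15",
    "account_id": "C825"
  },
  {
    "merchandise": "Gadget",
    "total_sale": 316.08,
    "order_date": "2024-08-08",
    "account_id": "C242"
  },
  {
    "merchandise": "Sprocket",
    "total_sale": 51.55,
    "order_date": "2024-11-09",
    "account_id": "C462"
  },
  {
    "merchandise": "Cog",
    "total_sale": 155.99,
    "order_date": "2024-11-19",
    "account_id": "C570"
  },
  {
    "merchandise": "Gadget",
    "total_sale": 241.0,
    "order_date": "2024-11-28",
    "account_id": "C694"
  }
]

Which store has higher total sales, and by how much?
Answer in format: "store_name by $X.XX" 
store_central by $369.32

Schema mapping: "sale_amount" (store_east) = "total_sale" (store_central) = sale amount

Total for store_east: 615.85
Total for store_central: 985.17

Difference: |615.85 - 985.17| = 369.32
store_central has higher sales by $369.32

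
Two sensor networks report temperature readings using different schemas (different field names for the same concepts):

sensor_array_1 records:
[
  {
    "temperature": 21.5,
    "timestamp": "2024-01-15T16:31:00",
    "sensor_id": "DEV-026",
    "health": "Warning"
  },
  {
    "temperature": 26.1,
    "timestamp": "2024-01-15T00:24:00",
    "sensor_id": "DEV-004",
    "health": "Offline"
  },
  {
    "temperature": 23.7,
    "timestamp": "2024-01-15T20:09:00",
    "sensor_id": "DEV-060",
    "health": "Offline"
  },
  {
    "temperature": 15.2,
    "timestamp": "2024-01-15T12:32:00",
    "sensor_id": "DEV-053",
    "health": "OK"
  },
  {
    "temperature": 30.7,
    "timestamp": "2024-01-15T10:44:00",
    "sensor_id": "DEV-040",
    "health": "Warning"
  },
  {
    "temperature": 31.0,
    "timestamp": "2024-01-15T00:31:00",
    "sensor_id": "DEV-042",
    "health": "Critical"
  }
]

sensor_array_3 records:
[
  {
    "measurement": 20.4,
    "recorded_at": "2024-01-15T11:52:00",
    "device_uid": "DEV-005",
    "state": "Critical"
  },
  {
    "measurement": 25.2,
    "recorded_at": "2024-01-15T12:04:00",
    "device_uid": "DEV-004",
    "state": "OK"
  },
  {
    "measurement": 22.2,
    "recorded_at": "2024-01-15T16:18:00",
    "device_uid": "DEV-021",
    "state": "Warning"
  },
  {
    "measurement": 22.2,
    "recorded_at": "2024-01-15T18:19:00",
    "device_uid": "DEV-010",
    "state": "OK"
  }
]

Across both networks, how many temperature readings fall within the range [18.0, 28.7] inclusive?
7

Schema mapping: "temperature" (sensor_array_1) = "measurement" (sensor_array_3) = temperature

Readings in [18.0, 28.7] from sensor_array_1: 3
Readings in [18.0, 28.7] from sensor_array_3: 4

Total count: 3 + 4 = 7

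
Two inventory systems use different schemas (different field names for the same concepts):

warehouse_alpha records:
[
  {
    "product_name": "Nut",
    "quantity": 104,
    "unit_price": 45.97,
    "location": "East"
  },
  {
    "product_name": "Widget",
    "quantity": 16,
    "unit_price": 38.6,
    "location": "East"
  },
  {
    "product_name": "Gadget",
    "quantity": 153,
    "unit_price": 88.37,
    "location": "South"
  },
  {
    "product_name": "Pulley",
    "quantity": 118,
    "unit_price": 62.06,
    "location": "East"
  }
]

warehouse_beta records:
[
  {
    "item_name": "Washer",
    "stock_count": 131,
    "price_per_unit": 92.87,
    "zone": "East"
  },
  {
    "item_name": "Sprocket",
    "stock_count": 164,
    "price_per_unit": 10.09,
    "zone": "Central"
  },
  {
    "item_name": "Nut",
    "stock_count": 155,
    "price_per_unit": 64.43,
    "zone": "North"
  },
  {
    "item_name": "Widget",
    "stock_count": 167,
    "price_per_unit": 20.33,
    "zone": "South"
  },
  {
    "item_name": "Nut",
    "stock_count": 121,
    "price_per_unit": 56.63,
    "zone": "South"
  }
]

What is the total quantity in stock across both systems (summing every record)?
1129

To reconcile these schemas, identify the field holding the quantity in stock in each system:
1. In warehouse_alpha it is "quantity"
2. In warehouse_beta it is "stock_count"

From warehouse_alpha: 104 + 16 + 153 + 118 = 391
From warehouse_beta: 131 + 164 + 155 + 167 + 121 = 738

Total: 391 + 738 = 1129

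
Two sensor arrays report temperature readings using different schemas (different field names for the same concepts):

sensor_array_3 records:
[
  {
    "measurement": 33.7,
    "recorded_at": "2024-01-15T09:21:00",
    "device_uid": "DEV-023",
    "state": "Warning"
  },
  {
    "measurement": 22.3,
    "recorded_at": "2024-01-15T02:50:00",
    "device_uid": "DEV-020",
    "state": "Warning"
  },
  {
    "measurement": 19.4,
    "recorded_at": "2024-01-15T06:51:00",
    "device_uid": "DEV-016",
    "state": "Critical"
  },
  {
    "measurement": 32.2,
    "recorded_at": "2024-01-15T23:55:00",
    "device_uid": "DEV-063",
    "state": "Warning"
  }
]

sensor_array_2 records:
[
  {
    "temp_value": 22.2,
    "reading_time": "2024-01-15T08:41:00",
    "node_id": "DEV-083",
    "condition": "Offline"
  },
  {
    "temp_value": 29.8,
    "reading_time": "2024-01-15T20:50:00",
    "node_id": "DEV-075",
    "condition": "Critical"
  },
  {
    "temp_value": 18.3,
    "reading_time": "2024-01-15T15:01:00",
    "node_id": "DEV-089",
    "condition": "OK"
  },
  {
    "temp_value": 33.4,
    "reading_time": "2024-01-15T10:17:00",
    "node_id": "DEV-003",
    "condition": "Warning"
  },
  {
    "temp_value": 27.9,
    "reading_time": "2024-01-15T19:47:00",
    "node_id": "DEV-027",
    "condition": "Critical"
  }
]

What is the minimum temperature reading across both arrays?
18.3

Schema mapping: "measurement" (sensor_array_3) = "temp_value" (sensor_array_2) = temperature reading

Minimum in sensor_array_3: 19.4
Minimum in sensor_array_2: 18.3

Overall minimum: min(19.4, 18.3) = 18.3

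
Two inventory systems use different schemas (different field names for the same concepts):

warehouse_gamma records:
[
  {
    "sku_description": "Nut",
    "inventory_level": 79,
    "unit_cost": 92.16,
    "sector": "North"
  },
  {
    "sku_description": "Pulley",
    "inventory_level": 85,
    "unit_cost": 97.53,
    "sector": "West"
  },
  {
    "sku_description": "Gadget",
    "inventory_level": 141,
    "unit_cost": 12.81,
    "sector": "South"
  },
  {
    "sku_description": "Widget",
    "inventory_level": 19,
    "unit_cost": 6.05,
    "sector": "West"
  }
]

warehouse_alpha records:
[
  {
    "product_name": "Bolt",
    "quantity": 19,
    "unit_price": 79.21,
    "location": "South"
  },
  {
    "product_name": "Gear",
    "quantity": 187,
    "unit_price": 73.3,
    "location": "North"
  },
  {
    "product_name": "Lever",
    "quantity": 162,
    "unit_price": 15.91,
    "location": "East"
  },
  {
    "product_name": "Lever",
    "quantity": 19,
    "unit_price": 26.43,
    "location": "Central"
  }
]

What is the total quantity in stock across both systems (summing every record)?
711

To reconcile these schemas, identify the field holding the quantity in stock in each system:
1. In warehouse_gamma it is "inventory_level"
2. In warehouse_alpha it is "quantity"

From warehouse_gamma: 79 + 85 + 141 + 19 = 324
From warehouse_alpha: 19 + 187 + 162 + 19 = 387

Total: 324 + 387 = 711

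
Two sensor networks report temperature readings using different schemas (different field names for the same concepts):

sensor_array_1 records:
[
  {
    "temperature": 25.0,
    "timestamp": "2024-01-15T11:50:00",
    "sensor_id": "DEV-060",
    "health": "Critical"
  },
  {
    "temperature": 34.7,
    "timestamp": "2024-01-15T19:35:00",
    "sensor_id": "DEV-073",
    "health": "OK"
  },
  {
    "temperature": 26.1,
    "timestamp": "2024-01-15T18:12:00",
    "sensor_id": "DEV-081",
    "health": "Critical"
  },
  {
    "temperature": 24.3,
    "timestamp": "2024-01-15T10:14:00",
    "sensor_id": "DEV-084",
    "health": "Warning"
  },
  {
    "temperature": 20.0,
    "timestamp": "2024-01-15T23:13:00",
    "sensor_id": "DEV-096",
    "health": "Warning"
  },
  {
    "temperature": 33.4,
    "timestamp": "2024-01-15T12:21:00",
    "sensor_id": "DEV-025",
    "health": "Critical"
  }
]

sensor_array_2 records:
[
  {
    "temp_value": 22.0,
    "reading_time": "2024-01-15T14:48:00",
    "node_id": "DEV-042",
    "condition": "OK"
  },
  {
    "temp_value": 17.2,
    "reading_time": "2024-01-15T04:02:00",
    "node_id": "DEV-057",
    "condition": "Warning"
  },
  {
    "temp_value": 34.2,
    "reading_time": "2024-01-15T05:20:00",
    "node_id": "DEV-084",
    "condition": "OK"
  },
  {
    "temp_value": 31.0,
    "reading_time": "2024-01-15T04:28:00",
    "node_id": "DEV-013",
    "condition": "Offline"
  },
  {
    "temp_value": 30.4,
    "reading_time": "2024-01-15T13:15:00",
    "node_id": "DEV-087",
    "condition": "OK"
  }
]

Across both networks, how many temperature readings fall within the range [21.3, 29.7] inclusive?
4

Schema mapping: "temperature" (sensor_array_1) = "temp_value" (sensor_array_2) = temperature

Readings in [21.3, 29.7] from sensor_array_1: 3
Readings in [21.3, 29.7] from sensor_array_2: 1

Total count: 3 + 1 = 4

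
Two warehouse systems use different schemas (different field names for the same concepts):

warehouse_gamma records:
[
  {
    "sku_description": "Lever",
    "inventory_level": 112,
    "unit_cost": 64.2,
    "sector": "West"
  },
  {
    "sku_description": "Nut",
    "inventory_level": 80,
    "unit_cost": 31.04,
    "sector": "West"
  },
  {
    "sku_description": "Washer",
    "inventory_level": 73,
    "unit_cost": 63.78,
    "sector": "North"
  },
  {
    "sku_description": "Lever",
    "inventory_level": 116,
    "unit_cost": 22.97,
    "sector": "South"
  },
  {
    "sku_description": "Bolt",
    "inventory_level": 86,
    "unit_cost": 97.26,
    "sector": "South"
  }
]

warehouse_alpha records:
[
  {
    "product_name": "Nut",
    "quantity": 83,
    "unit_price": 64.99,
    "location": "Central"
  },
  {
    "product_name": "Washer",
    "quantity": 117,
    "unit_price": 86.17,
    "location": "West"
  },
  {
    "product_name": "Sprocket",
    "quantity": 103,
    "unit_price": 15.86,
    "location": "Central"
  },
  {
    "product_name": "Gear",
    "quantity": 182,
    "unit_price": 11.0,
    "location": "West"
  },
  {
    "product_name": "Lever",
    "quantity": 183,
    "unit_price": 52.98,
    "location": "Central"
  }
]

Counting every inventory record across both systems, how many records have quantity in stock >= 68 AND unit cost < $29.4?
3

Schema mappings:
- "inventory_level" (warehouse_gamma) = "quantity" (warehouse_alpha) = quantity
- "unit_cost" (warehouse_gamma) = "unit_price" (warehouse_alpha) = unit cost

Records meeting both conditions in warehouse_gamma: 1
Records meeting both conditions in warehouse_alpha: 2

Total: 1 + 2 = 3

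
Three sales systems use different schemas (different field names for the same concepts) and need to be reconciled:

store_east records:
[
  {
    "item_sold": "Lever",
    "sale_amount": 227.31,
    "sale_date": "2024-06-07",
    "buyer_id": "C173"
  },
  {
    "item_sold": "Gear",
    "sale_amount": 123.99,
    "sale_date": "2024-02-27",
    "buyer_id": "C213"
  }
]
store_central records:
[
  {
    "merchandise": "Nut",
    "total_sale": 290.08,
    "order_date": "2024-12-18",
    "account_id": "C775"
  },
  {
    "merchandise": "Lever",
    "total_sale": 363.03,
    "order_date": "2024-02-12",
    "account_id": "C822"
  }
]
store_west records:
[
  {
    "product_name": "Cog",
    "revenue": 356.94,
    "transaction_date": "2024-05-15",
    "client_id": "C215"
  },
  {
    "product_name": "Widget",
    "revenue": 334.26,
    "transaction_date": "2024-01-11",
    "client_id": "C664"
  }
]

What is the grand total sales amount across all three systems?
1695.61

Schema reconciliation - all amount fields map to sale amount:

store_east (sale_amount): 351.3
store_central (total_sale): 653.11
store_west (revenue): 691.2

Grand total: 1695.61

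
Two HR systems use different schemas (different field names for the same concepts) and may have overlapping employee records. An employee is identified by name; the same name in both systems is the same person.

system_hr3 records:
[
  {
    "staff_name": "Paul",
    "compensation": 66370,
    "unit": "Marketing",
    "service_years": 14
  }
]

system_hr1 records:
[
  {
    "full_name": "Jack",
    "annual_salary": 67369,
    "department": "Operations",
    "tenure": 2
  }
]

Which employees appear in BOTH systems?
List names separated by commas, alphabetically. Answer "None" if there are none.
None

Schema mapping: "staff_name" (system_hr3) = "full_name" (system_hr1) = employee name

Names in system_hr3: ['Paul']
Names in system_hr1: ['Jack']

Intersection: None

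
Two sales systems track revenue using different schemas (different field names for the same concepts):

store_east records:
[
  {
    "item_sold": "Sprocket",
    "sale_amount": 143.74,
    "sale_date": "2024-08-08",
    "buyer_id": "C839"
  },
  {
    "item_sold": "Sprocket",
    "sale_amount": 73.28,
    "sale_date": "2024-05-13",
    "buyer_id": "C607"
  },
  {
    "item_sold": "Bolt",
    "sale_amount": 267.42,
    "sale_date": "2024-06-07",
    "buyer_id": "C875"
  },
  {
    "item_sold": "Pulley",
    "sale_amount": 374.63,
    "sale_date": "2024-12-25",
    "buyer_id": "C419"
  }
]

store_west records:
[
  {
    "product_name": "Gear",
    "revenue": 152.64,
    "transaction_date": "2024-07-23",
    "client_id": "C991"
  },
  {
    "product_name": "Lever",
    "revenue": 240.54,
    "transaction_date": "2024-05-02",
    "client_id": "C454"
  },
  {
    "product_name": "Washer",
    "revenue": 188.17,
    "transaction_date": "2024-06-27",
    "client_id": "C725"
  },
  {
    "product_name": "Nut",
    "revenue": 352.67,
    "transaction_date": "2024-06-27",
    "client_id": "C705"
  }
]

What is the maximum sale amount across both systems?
374.63

Reconcile: "sale_amount" (store_east) = "revenue" (store_west) = sale amount

Maximum in store_east: 374.63
Maximum in store_west: 352.67

Overall maximum: max(374.63, 352.67) = 374.63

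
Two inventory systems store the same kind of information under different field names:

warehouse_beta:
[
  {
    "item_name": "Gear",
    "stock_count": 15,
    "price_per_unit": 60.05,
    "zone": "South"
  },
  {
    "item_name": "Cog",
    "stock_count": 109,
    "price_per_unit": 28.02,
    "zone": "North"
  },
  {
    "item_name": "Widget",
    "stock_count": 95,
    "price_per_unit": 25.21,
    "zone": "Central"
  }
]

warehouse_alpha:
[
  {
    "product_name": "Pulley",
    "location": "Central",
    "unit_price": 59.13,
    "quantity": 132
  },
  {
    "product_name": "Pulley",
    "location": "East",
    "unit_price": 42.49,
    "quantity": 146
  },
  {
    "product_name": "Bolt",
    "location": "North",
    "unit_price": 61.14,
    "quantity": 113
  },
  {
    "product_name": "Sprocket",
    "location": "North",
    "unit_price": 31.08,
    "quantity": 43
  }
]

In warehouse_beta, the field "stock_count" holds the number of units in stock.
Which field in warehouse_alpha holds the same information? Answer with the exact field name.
quantity

In warehouse_beta, "stock_count" holds the number of units in stock.
The fields in warehouse_alpha are: "product_name", "location", "unit_price", "quantity".
"quantity" is the match: the name refers to the same concept and its values are whole-number counts (e.g. 132, 146).
The other fields ("product_name", "location", "unit_price") hold different kinds of data.

So "stock_count" in warehouse_beta corresponds to "quantity" in warehouse_alpha.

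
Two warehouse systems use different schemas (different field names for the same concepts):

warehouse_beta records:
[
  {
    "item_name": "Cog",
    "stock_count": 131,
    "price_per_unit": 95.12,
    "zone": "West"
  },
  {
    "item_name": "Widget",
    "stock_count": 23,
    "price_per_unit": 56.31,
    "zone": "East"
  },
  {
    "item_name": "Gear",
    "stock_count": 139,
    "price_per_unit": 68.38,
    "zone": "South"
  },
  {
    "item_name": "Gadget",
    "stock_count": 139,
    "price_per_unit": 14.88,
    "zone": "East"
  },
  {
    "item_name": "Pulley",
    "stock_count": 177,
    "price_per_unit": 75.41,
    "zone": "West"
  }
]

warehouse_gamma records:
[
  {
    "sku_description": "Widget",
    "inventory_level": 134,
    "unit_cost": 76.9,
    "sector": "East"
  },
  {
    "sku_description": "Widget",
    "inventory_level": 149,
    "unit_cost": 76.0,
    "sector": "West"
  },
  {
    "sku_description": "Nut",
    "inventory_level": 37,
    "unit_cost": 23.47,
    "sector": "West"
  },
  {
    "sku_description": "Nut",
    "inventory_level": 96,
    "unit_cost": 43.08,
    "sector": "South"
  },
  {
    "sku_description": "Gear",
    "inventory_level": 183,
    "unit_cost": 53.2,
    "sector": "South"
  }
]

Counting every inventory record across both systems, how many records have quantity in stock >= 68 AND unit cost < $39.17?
1

Schema mappings:
- "stock_count" (warehouse_beta) = "inventory_level" (warehouse_gamma) = quantity
- "price_per_unit" (warehouse_beta) = "unit_cost" (warehouse_gamma) = unit cost

Records meeting both conditions in warehouse_beta: 1
Records meeting both conditions in warehouse_gamma: 0

Total: 1 + 0 = 1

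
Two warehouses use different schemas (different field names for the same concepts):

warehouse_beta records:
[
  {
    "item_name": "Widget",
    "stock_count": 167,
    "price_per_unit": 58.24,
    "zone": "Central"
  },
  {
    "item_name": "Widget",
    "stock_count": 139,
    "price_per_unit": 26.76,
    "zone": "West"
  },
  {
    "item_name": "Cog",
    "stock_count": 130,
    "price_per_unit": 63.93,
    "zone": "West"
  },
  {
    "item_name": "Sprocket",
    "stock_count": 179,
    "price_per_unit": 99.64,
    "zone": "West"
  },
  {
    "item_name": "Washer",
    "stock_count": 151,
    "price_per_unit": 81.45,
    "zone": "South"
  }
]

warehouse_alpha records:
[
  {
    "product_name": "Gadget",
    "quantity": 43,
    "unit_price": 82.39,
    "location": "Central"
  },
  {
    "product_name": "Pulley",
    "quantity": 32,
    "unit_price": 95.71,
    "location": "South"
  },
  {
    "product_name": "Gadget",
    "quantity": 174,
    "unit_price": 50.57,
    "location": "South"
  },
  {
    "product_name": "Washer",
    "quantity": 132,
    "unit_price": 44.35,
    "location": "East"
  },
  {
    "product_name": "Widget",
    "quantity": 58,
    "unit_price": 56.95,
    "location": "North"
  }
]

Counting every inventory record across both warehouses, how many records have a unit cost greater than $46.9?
8

Schema mapping: "price_per_unit" (warehouse_beta) = "unit_price" (warehouse_alpha) = unit cost

Records > $46.9 in warehouse_beta: 4
Records > $46.9 in warehouse_alpha: 4

Total count: 4 + 4 = 8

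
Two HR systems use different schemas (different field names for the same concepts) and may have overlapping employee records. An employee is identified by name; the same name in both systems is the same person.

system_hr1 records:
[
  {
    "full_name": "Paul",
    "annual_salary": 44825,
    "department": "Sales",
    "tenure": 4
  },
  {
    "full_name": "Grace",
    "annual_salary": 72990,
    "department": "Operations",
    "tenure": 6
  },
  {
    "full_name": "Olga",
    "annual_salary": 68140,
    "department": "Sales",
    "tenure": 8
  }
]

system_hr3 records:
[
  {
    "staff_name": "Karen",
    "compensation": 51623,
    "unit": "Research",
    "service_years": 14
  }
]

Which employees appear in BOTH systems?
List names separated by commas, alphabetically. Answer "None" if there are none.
None

Schema mapping: "full_name" (system_hr1) = "staff_name" (system_hr3) = employee name

Names in system_hr1: ['Grace', 'Olga', 'Paul']
Names in system_hr3: ['Karen']

Intersection: None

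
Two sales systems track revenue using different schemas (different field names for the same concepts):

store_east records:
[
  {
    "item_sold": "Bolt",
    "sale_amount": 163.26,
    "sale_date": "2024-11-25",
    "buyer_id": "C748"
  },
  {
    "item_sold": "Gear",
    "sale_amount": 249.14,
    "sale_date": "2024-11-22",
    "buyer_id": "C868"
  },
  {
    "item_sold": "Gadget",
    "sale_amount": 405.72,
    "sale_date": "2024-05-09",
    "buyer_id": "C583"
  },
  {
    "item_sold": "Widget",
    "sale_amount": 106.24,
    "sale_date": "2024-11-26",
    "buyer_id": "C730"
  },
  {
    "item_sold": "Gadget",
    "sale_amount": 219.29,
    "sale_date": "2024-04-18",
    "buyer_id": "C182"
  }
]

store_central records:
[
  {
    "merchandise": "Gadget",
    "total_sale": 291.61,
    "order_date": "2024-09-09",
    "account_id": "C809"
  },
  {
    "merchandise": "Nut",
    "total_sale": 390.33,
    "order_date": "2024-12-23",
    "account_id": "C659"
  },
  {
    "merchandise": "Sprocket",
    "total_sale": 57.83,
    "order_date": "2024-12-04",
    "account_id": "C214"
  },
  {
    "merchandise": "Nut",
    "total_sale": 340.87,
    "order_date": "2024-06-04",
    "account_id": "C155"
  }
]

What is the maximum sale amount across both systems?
405.72

Reconcile: "sale_amount" (store_east) = "total_sale" (store_central) = sale amount

Maximum in store_east: 405.72
Maximum in store_central: 390.33

Overall maximum: max(405.72, 390.33) = 405.72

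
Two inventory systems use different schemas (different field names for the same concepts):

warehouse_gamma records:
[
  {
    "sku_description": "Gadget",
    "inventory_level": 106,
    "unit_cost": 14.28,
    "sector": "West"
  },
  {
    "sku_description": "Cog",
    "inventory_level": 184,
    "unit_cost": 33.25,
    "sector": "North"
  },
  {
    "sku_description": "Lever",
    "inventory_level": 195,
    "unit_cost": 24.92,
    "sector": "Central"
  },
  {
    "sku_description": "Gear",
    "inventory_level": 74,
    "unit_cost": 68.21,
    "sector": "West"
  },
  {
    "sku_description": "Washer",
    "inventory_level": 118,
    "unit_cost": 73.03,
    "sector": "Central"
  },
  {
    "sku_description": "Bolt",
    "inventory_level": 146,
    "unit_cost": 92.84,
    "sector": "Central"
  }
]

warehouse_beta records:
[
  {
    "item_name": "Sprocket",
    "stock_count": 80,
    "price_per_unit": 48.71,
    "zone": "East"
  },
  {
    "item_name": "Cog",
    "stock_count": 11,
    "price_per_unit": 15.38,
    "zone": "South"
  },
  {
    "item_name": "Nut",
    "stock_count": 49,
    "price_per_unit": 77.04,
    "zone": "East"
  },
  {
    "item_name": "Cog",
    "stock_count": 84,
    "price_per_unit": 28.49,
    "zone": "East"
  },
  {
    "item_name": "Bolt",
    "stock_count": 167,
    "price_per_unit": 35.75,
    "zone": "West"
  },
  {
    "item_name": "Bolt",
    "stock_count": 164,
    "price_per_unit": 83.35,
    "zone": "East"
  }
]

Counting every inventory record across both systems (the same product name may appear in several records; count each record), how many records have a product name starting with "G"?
2

Schema mapping: "sku_description" (warehouse_gamma) = "item_name" (warehouse_beta) = product name

Records with product name starting with "G" in warehouse_gamma: 2
Records with product name starting with "G" in warehouse_beta: 0

Total: 2 + 0 = 2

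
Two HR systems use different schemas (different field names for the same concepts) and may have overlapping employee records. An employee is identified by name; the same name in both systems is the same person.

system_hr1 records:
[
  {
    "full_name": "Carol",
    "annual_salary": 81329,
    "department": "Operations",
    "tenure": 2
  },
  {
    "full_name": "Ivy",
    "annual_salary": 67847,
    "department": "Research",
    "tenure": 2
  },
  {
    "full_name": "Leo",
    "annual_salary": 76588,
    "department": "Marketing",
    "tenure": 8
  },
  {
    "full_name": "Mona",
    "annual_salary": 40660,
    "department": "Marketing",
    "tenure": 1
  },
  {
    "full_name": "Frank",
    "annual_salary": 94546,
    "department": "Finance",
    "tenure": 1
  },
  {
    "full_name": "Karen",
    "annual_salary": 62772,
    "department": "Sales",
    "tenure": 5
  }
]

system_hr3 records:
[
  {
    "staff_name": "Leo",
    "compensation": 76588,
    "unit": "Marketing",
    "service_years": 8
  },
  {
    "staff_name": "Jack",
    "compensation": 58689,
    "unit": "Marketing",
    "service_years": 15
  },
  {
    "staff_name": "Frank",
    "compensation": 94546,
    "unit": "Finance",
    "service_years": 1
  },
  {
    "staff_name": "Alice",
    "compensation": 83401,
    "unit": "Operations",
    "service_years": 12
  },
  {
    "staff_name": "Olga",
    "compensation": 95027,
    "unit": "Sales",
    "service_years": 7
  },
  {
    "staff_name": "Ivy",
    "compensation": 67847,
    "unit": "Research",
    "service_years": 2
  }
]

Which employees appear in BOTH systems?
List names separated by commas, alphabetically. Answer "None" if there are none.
Frank, Ivy, Leo

Schema mapping: "full_name" (system_hr1) = "staff_name" (system_hr3) = employee name

Names in system_hr1: ['Carol', 'Frank', 'Ivy', 'Karen', 'Leo', 'Mona']
Names in system_hr3: ['Alice', 'Frank', 'Ivy', 'Jack', 'Leo', 'Olga']

Intersection: ['Frank', 'Ivy', 'Leo']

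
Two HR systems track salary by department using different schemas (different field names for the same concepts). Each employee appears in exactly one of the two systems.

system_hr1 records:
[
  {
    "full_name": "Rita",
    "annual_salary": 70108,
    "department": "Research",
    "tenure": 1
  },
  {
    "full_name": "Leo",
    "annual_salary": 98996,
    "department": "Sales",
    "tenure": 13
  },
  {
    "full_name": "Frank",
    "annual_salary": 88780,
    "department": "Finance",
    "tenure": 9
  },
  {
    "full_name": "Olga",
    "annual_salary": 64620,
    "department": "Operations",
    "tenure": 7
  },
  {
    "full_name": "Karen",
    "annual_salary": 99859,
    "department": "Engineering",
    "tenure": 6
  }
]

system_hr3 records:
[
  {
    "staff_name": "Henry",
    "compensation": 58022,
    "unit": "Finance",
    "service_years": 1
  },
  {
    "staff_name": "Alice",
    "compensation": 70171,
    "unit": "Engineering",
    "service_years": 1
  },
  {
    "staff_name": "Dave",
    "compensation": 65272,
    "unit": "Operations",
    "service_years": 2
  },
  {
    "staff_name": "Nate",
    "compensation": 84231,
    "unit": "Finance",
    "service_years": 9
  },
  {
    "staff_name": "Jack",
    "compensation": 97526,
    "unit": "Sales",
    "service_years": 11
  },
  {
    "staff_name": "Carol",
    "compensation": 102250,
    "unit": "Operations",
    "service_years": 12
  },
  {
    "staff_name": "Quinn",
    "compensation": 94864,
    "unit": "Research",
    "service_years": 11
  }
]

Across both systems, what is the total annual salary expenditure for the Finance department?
231033

Schema mappings:
- "department" (system_hr1) = "unit" (system_hr3) = department
- "annual_salary" (system_hr1) = "compensation" (system_hr3) = salary

Finance salaries from system_hr1: 88780
Finance salaries from system_hr3: 142253

Total: 88780 + 142253 = 231033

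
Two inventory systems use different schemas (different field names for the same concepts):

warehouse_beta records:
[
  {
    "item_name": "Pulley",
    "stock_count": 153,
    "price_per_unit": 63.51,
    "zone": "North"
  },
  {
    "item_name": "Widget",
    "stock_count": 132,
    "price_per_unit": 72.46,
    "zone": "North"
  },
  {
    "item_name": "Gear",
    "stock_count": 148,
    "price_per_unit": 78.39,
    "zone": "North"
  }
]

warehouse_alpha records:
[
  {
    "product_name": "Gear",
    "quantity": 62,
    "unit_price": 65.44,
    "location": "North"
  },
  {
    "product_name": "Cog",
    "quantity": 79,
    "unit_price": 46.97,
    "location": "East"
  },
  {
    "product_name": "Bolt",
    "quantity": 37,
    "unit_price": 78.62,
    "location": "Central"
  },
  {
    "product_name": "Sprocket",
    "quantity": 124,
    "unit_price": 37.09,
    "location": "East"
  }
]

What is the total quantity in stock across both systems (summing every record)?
735

To reconcile these schemas, identify the field holding the quantity in stock in each system:
1. In warehouse_beta it is "stock_count"
2. In warehouse_alpha it is "quantity"

From warehouse_beta: 153 + 132 + 148 = 433
From warehouse_alpha: 62 + 79 + 37 + 124 = 302

Total: 433 + 302 = 735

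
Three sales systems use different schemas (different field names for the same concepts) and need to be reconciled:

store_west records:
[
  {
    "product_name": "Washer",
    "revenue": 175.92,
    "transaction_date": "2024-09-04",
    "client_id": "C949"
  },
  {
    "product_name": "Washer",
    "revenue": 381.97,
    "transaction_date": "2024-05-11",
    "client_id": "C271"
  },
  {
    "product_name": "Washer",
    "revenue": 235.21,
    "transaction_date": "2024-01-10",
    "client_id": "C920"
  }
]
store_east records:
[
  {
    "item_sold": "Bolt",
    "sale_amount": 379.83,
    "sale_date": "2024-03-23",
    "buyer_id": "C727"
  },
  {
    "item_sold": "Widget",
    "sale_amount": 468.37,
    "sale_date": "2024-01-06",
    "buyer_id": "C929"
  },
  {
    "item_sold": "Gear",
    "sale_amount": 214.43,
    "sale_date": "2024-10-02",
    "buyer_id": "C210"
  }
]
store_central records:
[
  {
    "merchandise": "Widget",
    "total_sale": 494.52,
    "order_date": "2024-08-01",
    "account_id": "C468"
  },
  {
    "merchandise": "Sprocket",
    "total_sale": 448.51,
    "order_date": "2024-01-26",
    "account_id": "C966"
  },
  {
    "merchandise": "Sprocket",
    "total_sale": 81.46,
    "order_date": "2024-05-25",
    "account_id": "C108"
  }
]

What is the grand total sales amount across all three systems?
2880.22

Schema reconciliation - all amount fields map to sale amount:

store_west (revenue): 793.1
store_east (sale_amount): 1062.63
store_central (total_sale): 1024.49

Grand total: 2880.22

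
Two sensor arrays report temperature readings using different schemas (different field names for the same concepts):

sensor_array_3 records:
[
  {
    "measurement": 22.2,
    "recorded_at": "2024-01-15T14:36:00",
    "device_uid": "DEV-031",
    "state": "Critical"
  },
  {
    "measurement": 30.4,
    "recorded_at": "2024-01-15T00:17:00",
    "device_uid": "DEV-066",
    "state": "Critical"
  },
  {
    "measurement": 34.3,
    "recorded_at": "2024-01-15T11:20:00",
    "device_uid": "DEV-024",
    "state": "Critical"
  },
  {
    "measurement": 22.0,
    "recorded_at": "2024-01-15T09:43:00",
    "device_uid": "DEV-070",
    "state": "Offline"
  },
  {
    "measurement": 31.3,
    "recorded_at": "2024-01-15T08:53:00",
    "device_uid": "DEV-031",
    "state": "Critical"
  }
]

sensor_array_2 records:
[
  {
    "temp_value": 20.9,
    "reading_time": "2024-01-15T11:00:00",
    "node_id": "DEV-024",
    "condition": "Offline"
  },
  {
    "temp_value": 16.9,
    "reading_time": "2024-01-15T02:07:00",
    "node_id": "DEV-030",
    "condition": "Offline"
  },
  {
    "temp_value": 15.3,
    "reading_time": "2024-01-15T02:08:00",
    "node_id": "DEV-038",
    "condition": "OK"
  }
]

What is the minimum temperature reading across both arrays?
15.3

Schema mapping: "measurement" (sensor_array_3) = "temp_value" (sensor_array_2) = temperature reading

Minimum in sensor_array_3: 22.0
Minimum in sensor_array_2: 15.3

Overall minimum: min(22.0, 15.3) = 15.3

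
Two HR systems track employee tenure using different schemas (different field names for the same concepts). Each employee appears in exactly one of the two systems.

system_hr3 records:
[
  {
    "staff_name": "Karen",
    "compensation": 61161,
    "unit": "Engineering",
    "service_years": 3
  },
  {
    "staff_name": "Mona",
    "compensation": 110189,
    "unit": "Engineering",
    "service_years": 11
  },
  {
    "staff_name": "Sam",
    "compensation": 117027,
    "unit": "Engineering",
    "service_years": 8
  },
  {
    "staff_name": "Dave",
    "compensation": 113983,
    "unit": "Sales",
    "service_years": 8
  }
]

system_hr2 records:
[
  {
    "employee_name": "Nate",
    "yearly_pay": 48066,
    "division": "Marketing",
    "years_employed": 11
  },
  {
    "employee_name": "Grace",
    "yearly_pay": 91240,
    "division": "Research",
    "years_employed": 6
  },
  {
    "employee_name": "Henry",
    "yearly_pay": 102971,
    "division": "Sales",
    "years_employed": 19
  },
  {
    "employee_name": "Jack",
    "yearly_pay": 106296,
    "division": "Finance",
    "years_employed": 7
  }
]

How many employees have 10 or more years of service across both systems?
3

Reconcile schemas: "service_years" (system_hr3) = "years_employed" (system_hr2) = years of service

From system_hr3: 1 employees with >= 10 years
From system_hr2: 2 employees with >= 10 years

Total: 1 + 2 = 3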